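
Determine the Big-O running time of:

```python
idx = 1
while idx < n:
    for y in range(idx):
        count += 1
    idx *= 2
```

Time complexity: O(n).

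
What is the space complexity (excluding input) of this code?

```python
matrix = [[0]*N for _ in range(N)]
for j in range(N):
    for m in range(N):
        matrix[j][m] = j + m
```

Space complexity: O(n^2).
A 2D structure of size n x n is allocated.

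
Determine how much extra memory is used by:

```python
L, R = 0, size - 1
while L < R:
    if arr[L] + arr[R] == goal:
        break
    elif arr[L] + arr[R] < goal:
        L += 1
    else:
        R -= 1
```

Space complexity: O(1).
Only a constant amount of auxiliary storage is used; nothing grows with n.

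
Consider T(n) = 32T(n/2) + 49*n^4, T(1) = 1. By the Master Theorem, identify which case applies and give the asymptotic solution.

a=32, b=2, f(n)=49*n^4.
log_2(32) = 5 > 4.
Since f(n) = O(n^4) is polynomially smaller than n^5, Case 1 applies.
T(n) = Theta(n^5).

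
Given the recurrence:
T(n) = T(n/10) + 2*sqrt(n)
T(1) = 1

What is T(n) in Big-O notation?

Each level contributes sqrt(n/10^k). Geometric series with ratio 1/sqrt(10) < 1 sums to O(sqrt(n)).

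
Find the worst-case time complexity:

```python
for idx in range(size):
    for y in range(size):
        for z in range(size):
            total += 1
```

Time complexity: O(n^3).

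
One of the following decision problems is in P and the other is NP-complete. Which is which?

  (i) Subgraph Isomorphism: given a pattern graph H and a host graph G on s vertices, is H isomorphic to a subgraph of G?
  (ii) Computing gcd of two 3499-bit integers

(i) is NP-complete: generalizes Clique and Hamiltonian Path (pattern size is part of the input).
(ii) is P: the Euclidean algorithm runs in polynomial time in the bit-length.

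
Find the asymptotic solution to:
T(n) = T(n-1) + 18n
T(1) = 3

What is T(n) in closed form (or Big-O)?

Unrolling: T(n) = 3 + 18*(2 + 3 + ... + n) = 3 + 18*(n(n+1)/2 - 1) = O(n^2).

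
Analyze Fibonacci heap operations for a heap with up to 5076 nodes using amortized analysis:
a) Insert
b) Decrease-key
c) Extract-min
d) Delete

Fibonacci heaps use lazy consolidation. Potential function Phi = t + 2m (t = number of trees, m = marked nodes).
- Insert: O(1) actual, Delta Phi = +1 (one new tree) => O(1) amortized.
- Decrease-key: with c cascading cuts, actual cost is O(c); Delta Phi <= c - 2(c-1) + 2 = 4 - c (c new trees; >= c-1 marks cleared; <= 1 new mark). Amortized O(c) + (4 - c) = O(1).
- Extract-min: O(D(n) + t) actual; consolidation drops t to <= D(n)+1, so Delta Phi pays for the t term. D(n) = O(log n) for n = 5076 => O(log n) amortized.
- Delete: decrease-key to -inf then extract-min = O(log n).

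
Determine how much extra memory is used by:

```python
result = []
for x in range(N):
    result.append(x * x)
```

Space complexity: O(n).
Auxiliary storage grows linearly with the input size n in the worst case.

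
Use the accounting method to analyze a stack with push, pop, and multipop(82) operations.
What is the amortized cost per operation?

Assign 2 credits per push (1 for the push, 1 saved for a future pop). Each pop or element popped by multipop(82) uses 1 saved credit. Total credits never go negative, so amortized cost is O(1).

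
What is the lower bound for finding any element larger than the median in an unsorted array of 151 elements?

To find an element larger than the median of 151 elements, we must see Omega(n) elements. Without seeing enough elements, an adversary can make any unseen element the median.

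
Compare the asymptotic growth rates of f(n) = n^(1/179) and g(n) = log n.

f(n) = n^(1/179) grows faster: any positive power of n dominates log n.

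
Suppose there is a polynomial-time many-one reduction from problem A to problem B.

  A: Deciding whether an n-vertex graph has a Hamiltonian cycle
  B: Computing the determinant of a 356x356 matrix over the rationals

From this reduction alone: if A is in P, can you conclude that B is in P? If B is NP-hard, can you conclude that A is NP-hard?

A poly-time reduction A <=_p B transfers tractability DOWN (B easy => A easy) and hardness UP (A hard => B hard), not the reverse.
From A in P, the reduction alone does NOT give B in P: any problem in P trivially reduces to SAT, yet SAT is not known to be in P.
From B NP-hard, the reduction alone does NOT give A NP-hard: again, easy problems reduce to hard ones.
(Here in fact A is NP-complete and B is in P, so no such reduction is known -- its existence would imply P = NP; the analysis concerns only what the assumed reduction would or would not let you conclude.)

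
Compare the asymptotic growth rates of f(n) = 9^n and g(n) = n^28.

f(n) = 9^n grows faster: any exponential with base > 1 dominates every polynomial.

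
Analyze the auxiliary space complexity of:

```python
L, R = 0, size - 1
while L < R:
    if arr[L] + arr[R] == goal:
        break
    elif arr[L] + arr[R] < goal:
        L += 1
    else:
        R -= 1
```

Space complexity: O(1).
Only a constant amount of auxiliary storage is used; nothing grows with n.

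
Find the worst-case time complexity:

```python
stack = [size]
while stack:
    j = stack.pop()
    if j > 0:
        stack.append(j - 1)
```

Time complexity: O(n).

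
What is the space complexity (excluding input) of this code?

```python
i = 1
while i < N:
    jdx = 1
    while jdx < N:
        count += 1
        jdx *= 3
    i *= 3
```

Space complexity: O(1).
Only a constant amount of auxiliary storage is used; nothing grows with n.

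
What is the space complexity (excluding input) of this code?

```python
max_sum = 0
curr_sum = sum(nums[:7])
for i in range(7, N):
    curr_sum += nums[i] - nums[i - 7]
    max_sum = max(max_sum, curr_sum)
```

Space complexity: O(1).
Only a constant amount of auxiliary storage is used; nothing grows with n.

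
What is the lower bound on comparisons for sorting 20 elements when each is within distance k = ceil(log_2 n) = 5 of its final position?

Partition the 20 positions into floor(n/k) blocks of k = 5 consecutive positions; any permutation within a block keeps every element within k of its final position, so there are at least (k!)^(n/k) distinguishable inputs. Lower bound: log_2((k!)^(n/k)) = (n/k) * log_2(k!) = Theta(n log k); with k = ceil(log_2 n), this is Omega(n log log n).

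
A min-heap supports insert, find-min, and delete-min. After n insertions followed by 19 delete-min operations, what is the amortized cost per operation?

Insert takes O(log n) worst case. Delete-min takes O(log n). Over a sequence of n inserts and 19 delete-mins, total cost is O((n + 19) log n). Amortized per operation: O(log n).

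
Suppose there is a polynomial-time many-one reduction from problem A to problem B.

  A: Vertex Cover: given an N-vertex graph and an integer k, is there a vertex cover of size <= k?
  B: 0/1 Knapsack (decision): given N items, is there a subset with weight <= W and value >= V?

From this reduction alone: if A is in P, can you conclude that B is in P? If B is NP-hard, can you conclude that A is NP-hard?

A poly-time reduction A <=_p B transfers tractability DOWN (B easy => A easy) and hardness UP (A hard => B hard), not the reverse.
From A in P, the reduction alone does NOT give B in P: any problem in P trivially reduces to SAT, yet SAT is not known to be in P.
From B NP-hard, the reduction alone does NOT give A NP-hard: again, easy problems reduce to hard ones.
(Here in fact A is NP-complete and B is NP-complete.)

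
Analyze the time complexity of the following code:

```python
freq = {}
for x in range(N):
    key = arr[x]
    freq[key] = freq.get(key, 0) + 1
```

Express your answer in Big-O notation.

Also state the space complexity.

Time complexity: O(n).
Space complexity: O(n).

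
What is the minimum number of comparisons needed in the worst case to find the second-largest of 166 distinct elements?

Lower bound: finding the max needs 166-1 comparisons. By the adversary weight-doubling argument, the max must personally win >= ceil(log_2(166)) = 8 comparisons; the 2nd-largest is among those 8 losers, needing 8-1 more comparisons. Total >= 166-1 + 8-1 = 172. A balanced knockout tournament achieves this.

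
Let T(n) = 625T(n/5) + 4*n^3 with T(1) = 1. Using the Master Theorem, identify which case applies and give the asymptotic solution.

a=625, b=5, f(n)=4*n^3.
log_5(625) = 4 > 3.
Since f(n) = O(n^3) is polynomially smaller than n^4, Case 1 applies.
T(n) = Theta(n^4).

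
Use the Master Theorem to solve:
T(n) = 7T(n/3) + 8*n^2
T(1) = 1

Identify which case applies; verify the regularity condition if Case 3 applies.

a=7, b=3, f(n)=8*n^2.
log_3(7) = 1.771 < 2.
f(n) = Omega(n^(1.771+epsilon)) for some epsilon > 0, so Case 3 is the candidate.
Regularity: a*f(n/b) = 7*8*(n/3)^2 = (7/9)*8*n^2 <= c*f(n) with c = 7/9 < 1. Satisfied.
Case 3: T(n) = Theta(n^2).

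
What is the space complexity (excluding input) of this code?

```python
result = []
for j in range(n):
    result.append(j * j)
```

Space complexity: O(n).
Auxiliary storage grows linearly with the input size n in the worst case.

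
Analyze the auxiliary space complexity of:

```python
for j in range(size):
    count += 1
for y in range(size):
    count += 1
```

Space complexity: O(1).
Only a constant amount of auxiliary storage is used; nothing grows with n.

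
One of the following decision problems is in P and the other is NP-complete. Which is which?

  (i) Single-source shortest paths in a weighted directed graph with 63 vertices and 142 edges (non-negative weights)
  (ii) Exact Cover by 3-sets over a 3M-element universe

(i) is P: Dijkstra's algorithm runs in O((V+E) log V).
(ii) is NP-complete: one of Karp's 21 NP-complete problems.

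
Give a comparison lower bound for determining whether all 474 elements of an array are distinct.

In the algebraic decision-tree model, the YES region for element distinctness on 474 elements has 474! connected components (one per ordering). Ben-Or's theorem then gives a lower bound of Omega(log(n!)) = Omega(n log n).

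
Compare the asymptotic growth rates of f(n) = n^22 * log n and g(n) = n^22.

f(n) = n^22 * log n grows faster: extra log n factor -> infinity.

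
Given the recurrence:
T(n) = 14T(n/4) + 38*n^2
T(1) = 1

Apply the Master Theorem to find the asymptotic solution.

a=14, b=4, f(n)=38*n^2. log_4(14) = 1.904 < 2. Case 3: T(n) = O(n^2).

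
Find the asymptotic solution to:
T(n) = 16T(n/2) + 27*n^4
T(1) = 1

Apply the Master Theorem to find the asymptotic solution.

a=16, b=2, f(n)=27*n^4. log_2(16) = 4. Case 2: T(n) = O(n^4 log n).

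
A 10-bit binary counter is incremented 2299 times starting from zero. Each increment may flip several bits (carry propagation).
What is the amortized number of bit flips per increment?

Bit i flips on every 2^i-th increment, so over 2299 increments bit i flips floor(2299/2^i) times. Summing over i: total flips < 2 * 2299. Amortized: < 2 = O(1) per increment.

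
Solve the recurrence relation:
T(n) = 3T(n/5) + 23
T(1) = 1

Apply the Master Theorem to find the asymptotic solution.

a=3, b=5, f(n)=23. log_5(3) = 0.6826. Case 1 of Master Theorem: T(n) = O(n^0.6826).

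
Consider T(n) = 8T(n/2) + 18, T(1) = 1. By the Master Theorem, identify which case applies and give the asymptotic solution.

a=8, b=2, f(n)=18.
log_2(8) = 3 > 0.
Since f(n) = O(n^0) is polynomially smaller than n^3, Case 1 applies.
T(n) = Theta(n^3).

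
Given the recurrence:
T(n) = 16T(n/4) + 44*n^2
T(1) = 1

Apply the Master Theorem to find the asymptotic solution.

a=16, b=4, f(n)=44*n^2. log_4(16) = 2. Case 2: T(n) = O(n^2 log n).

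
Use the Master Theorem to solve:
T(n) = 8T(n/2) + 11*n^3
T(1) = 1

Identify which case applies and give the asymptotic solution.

a=8, b=2, f(n)=11*n^3.
log_2(8) = 3, so n^(log_b(a)) = n^3.
f(n) = Theta(n^3), so Case 2 applies.
T(n) = Theta(n^3 log n).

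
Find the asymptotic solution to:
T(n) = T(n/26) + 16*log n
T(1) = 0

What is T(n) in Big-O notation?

Each of the log_26(n) levels adds O(log n). T(n) = O(log^2 n).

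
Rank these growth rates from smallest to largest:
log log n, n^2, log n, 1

Ordered by growth rate: 1 < log log n < log n < n^2.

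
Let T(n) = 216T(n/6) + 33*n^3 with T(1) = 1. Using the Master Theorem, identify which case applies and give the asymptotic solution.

a=216, b=6, f(n)=33*n^3.
log_6(216) = 3, so n^(log_b(a)) = n^3.
f(n) = Theta(n^3), so Case 2 applies.
T(n) = Theta(n^3 log n).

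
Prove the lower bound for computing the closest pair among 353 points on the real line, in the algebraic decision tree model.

Reduction from element distinctness: given 353 reals, the closest-pair distance is 0 iff two are equal. Element distinctness has an Omega(n log n) lower bound in the algebraic decision tree model (Ben-Or). Therefore closest pair on a line also requires Omega(n log n). Sorting then a linear scan achieves this.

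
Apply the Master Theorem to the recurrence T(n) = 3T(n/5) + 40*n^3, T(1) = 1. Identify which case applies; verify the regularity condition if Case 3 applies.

a=3, b=5, f(n)=40*n^3.
log_5(3) = 0.6826 < 3.
f(n) = Omega(n^(0.6826+epsilon)) for some epsilon > 0, so Case 3 is the candidate.
Regularity: a*f(n/b) = 3*40*(n/5)^3 = (3/125)*40*n^3 <= c*f(n) with c = 3/125 < 1. Satisfied.
Case 3: T(n) = Theta(n^3).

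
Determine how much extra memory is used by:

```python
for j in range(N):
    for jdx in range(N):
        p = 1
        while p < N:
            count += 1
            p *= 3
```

Space complexity: O(1).
Only a constant amount of auxiliary storage is used; nothing grows with n.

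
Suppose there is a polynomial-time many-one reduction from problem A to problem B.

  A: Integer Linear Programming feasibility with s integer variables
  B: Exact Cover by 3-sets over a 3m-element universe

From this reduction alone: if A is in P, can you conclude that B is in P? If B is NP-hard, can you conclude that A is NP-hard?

A poly-time reduction A <=_p B transfers tractability DOWN (B easy => A easy) and hardness UP (A hard => B hard), not the reverse.
From A in P, the reduction alone does NOT give B in P: any problem in P trivially reduces to SAT, yet SAT is not known to be in P.
From B NP-hard, the reduction alone does NOT give A NP-hard: again, easy problems reduce to hard ones.
(Here in fact A is NP-complete and B is NP-complete.)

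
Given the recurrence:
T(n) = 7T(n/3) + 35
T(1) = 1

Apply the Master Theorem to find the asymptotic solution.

a=7, b=3, f(n)=35. log_3(7) = 1.771. Case 1 of Master Theorem: T(n) = O(n^1.771).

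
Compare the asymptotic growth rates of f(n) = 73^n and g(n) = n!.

g(n) = n! grows faster: n!/73^n -> infinity by Stirling.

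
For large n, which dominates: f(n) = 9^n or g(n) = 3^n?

f(n) = 9^n grows faster: (9/3)^n -> infinity since 9/3 > 1.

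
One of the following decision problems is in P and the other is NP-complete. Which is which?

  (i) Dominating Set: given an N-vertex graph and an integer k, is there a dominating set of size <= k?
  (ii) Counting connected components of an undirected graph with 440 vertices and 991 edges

(i) is NP-complete: reduces from Set Cover (with k part of the input).
(ii) is P: BFS/DFS visits each vertex and edge once: O(V+E).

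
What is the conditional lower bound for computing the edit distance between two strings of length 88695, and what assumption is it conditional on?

Under SETH (the Strong Exponential Time Hypothesis), edit distance on length-88695 strings cannot be computed in O(n^(2-epsilon)) time for any epsilon > 0 (Backurs-Indyk). The reduction is from CNF-SAT via the orthogonal vectors problem.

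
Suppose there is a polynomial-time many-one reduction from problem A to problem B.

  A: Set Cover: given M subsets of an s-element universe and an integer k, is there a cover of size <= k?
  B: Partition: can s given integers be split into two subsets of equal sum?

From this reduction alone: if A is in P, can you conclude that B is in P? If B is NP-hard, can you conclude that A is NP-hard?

A poly-time reduction A <=_p B transfers tractability DOWN (B easy => A easy) and hardness UP (A hard => B hard), not the reverse.
From A in P, the reduction alone does NOT give B in P: any problem in P trivially reduces to SAT, yet SAT is not known to be in P.
From B NP-hard, the reduction alone does NOT give A NP-hard: again, easy problems reduce to hard ones.
(Here in fact A is NP-complete and B is NP-complete.)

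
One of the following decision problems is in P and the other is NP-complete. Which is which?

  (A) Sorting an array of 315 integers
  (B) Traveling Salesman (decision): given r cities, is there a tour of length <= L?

(A) is P: merge sort runs in O(n log n).
(B) is NP-complete: reduces from Hamiltonian Cycle.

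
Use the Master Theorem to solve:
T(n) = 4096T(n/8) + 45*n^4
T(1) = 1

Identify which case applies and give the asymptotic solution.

a=4096, b=8, f(n)=45*n^4.
log_8(4096) = 4, so n^(log_b(a)) = n^4.
f(n) = Theta(n^4), so Case 2 applies.
T(n) = Theta(n^4 log n).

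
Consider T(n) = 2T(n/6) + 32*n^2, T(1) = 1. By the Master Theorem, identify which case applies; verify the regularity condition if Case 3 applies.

a=2, b=6, f(n)=32*n^2.
log_6(2) = 0.3869 < 2.
f(n) = Omega(n^(0.3869+epsilon)) for some epsilon > 0, so Case 3 is the candidate.
Regularity: a*f(n/b) = 2*32*(n/6)^2 = (2/36)*32*n^2 <= c*f(n) with c = 2/36 < 1. Satisfied.
Case 3: T(n) = Theta(n^2).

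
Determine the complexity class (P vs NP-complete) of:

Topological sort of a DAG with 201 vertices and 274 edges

This problem is in P: DFS-based topological sort runs in O(V+E).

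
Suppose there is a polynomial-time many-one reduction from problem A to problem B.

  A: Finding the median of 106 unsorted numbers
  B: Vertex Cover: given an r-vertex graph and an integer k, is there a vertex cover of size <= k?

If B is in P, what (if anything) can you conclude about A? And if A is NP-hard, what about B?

A poly-time reduction A <=_p B means any A-instance can be transformed to a B-instance in poly time.
If B is in P: compose the reduction with B's poly-time algorithm to solve A in poly time, so A is in P.
If A is NP-hard: every NP problem reduces to A, which reduces to B; composing reductions, every NP problem reduces to B, so B is NP-hard.
(Here in fact A is P and B is NP-complete.)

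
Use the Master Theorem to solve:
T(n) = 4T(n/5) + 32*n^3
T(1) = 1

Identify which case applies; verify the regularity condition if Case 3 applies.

a=4, b=5, f(n)=32*n^3.
log_5(4) = 0.8614 < 3.
f(n) = Omega(n^(0.8614+epsilon)) for some epsilon > 0, so Case 3 is the candidate.
Regularity: a*f(n/b) = 4*32*(n/5)^3 = (4/125)*32*n^3 <= c*f(n) with c = 4/125 < 1. Satisfied.
Case 3: T(n) = Theta(n^3).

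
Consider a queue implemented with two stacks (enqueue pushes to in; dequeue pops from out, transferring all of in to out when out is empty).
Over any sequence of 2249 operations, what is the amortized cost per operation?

Each element is pushed to in once, popped once, pushed to out once, and popped once: 4 unit operations over its lifetime. Over 2249 operations the total work is O(2249). Amortized O(1) per enqueue/dequeue.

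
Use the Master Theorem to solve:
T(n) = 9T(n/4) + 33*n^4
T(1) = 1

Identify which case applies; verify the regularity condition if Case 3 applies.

a=9, b=4, f(n)=33*n^4.
log_4(9) = 1.585 < 4.
f(n) = Omega(n^(1.585+epsilon)) for some epsilon > 0, so Case 3 is the candidate.
Regularity: a*f(n/b) = 9*33*(n/4)^4 = (9/256)*33*n^4 <= c*f(n) with c = 9/256 < 1. Satisfied.
Case 3: T(n) = Theta(n^4).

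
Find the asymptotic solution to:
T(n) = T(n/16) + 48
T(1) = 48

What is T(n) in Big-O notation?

Each step divides n by 16 and adds 48. After log_16(n) steps, T(n) = O(log n).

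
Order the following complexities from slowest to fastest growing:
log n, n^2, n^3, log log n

Ordered by growth rate: log log n < log n < n^2 < n^3.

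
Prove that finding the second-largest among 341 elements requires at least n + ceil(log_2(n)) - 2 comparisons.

Lower bound (adversary): identifying the maximum requires 341-1 comparisons (each eliminates one candidate). Assign weight 1 to each element; on each comparison the adversary lets the heavier side win and gives it the loser's weight. The max ends with weight 341, but each comparison it wins at most doubles its weight, so the max must win >= ceil(log_2(341)) = 9 comparisons. The second-largest is one of those 9 direct losers to the max, and identifying which one is largest needs >= 9-1 further comparisons. Total >= 341-1 + 9-1 = 348.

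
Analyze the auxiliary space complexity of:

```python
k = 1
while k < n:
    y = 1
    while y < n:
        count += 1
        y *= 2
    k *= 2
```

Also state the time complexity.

Space complexity: O(1).
Only a constant amount of auxiliary storage is used; nothing grows with n.
Time complexity: O(log^2 n).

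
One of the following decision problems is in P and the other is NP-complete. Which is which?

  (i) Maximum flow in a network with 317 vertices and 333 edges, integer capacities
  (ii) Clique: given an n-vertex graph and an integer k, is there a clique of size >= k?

(i) is P: Edmonds-Karp / push-relabel run in polynomial time.
(ii) is NP-complete: complement of Independent Set / Vertex Cover (with k part of the input).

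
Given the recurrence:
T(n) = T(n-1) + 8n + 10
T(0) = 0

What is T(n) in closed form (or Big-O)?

Dominant term in sum is 8*sum(i, i=1..n) = 8*n*(n+1)/2 = O(n^2).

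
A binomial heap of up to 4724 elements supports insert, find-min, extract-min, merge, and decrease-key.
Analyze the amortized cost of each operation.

A binomial heap with n <= 4724 elements has at most floor(log_2 4724) + 1 = 13 trees. Using potential Phi = number of trees: Insert adds one tree, but cascading merges reduce count -- amortized O(1). Find-min reads the cached minimum pointer: O(1). Extract-min creates O(log n) new trees: O(log n). Merge combines tree lists: O(log n). Decrease-key sifts the element up its tree of height <= log n: O(log n).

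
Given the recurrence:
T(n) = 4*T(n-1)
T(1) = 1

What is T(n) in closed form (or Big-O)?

Each step multiplies by 4. T(n) = T(1)*4^(n-1) = 4^(n-1).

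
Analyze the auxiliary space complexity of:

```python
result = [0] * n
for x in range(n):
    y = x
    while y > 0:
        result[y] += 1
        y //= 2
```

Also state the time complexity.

Space complexity: O(n).
Auxiliary storage grows linearly with the input size n in the worst case.
Time complexity: O(n log n).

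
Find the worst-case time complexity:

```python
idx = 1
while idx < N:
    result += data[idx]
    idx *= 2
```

Time complexity: O(log n).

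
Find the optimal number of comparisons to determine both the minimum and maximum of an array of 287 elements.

Naive approach: 572 comparisons (286 for max + 286 for min).
Optimal: Compare elements in pairs first (floor(n/2) = 143 comparisons), then find max among winners and min among losers (143 comparisons each).
Total: ceil(3n/2) - 2 = 429 comparisons. An adversary argument shows this is also a lower bound.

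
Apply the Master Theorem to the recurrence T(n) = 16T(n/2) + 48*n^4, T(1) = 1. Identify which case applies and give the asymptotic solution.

a=16, b=2, f(n)=48*n^4.
log_2(16) = 4, so n^(log_b(a)) = n^4.
f(n) = Theta(n^4), so Case 2 applies.
T(n) = Theta(n^4 log n).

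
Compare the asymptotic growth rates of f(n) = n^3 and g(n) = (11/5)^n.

g(n) = (11/5)^n grows faster: (11/5)^n is exponential with base 11/5 > 1, dominating every polynomial.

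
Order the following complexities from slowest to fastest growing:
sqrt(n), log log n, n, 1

Ordered by growth rate: 1 < log log n < sqrt(n) < n.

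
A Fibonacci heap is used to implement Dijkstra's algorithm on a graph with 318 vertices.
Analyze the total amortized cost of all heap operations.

Dijkstra performs 318 insert, 318 extract-min, and at most E decrease-key operations. With Fibonacci heap: insert O(1) amortized, extract-min O(log n) amortized, decrease-key O(1) amortized. Total with n = 318: O(n * 1 + n * log n + E * 1) = O(n log n + E).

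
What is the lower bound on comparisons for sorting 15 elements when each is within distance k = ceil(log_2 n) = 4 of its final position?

Partition the 15 positions into floor(n/k) blocks of k = 4 consecutive positions; any permutation within a block keeps every element within k of its final position, so there are at least (k!)^(n/k) distinguishable inputs. Lower bound: log_2((k!)^(n/k)) = (n/k) * log_2(k!) = Theta(n log k); with k = ceil(log_2 n), this is Omega(n log log n).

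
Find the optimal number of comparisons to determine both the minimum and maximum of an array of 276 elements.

Naive approach: 550 comparisons (275 for max + 275 for min).
Optimal: Compare elements in pairs first (floor(n/2) = 138 comparisons), then find max among winners and min among losers (137 comparisons each).
Total: ceil(3n/2) - 2 = 412 comparisons. An adversary argument shows this is also a lower bound.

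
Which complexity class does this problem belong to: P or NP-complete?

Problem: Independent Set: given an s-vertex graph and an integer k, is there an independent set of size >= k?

This problem is NP-complete: complement of Clique (with k part of the input).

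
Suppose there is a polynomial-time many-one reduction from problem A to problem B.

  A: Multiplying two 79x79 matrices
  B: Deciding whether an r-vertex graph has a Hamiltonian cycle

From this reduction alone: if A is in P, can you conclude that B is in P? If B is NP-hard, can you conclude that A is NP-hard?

A poly-time reduction A <=_p B transfers tractability DOWN (B easy => A easy) and hardness UP (A hard => B hard), not the reverse.
From A in P, the reduction alone does NOT give B in P: any problem in P trivially reduces to SAT, yet SAT is not known to be in P.
From B NP-hard, the reduction alone does NOT give A NP-hard: again, easy problems reduce to hard ones.
(Here in fact A is P and B is NP-complete.)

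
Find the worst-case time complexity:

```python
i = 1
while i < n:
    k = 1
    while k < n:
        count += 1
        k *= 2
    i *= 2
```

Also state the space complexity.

Time complexity: O(log^2 n).
Space complexity: O(1).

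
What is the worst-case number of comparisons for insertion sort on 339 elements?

Insertion sort on reverse-sorted input: 1 + 2 + ... + (339-1) = 57291 comparisons.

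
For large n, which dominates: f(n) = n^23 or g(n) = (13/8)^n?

g(n) = (13/8)^n grows faster: (13/8)^n is exponential with base 13/8 > 1, dominating every polynomial.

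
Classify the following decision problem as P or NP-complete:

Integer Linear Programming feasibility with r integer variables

This problem is NP-complete: ILP feasibility is NP-complete (LP relaxation is in P).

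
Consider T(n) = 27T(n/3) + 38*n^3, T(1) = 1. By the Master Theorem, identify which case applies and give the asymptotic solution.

a=27, b=3, f(n)=38*n^3.
log_3(27) = 3, so n^(log_b(a)) = n^3.
f(n) = Theta(n^3), so Case 2 applies.
T(n) = Theta(n^3 log n).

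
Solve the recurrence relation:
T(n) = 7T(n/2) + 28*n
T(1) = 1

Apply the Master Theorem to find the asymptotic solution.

a=7, b=2, f(n)=28*n. log_2(7) = 2.807. Case 1 of Master Theorem: T(n) = O(n^2.807).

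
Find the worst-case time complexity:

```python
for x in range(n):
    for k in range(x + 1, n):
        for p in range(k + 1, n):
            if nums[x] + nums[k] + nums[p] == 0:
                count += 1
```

Time complexity: O(n^3).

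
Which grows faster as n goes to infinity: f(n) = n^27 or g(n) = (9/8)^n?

g(n) = (9/8)^n grows faster: (9/8)^n is exponential with base 9/8 > 1, dominating every polynomial.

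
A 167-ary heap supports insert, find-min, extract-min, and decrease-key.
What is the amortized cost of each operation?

The 167-ary heap has height O(log_167 n). Insert sifts up: O(log_167 n). Find-min reads the root: O(1). Extract-min sifts down comparing 167 children per level: O(167 * log_167 n). Decrease-key sifts up: O(log_167 n).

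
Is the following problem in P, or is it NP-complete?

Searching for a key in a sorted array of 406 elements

This problem is in P: binary search runs in O(log n).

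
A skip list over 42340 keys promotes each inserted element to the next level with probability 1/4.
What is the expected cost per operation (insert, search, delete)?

Expected number of levels is O(log_4(42340)) = O(log n). A search visits O(1) expected nodes per level over O(log n) levels. Insert/delete are a search plus O(1) pointer updates per level. Expected O(log n) per operation.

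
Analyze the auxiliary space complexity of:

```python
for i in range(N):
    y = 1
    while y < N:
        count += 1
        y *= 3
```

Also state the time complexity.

Space complexity: O(1).
Only a constant amount of auxiliary storage is used; nothing grows with n.
Time complexity: O(n log n).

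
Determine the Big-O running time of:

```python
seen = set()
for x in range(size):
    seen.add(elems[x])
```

Time complexity: O(n).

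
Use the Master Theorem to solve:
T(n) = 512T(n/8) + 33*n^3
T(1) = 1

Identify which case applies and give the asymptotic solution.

a=512, b=8, f(n)=33*n^3.
log_8(512) = 3, so n^(log_b(a)) = n^3.
f(n) = Theta(n^3), so Case 2 applies.
T(n) = Theta(n^3 log n).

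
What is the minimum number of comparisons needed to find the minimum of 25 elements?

Finding the minimum requires 24 comparisons, identical reasoning to finding the maximum. Each comparison eliminates one candidate.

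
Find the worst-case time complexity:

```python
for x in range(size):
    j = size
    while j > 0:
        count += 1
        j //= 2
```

Time complexity: O(n log n).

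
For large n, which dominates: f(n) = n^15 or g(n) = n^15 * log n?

g(n) = n^15 * log n grows faster: extra log n factor -> infinity.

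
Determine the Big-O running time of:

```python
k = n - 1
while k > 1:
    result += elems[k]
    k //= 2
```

Time complexity: O(log n).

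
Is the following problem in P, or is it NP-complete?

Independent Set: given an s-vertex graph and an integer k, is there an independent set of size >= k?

This problem is NP-complete: complement of Clique (with k part of the input).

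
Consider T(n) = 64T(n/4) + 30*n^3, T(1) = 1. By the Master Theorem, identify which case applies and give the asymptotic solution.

a=64, b=4, f(n)=30*n^3.
log_4(64) = 3, so n^(log_b(a)) = n^3.
f(n) = Theta(n^3), so Case 2 applies.
T(n) = Theta(n^3 log n).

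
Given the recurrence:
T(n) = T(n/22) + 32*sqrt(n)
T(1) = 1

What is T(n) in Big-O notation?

Each level contributes sqrt(n/22^k). Geometric series with ratio 1/sqrt(22) < 1 sums to O(sqrt(n)).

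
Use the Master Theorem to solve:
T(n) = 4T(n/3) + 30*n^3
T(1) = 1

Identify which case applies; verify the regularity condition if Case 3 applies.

a=4, b=3, f(n)=30*n^3.
log_3(4) = 1.262 < 3.
f(n) = Omega(n^(1.262+epsilon)) for some epsilon > 0, so Case 3 is the candidate.
Regularity: a*f(n/b) = 4*30*(n/3)^3 = (4/27)*30*n^3 <= c*f(n) with c = 4/27 < 1. Satisfied.
Case 3: T(n) = Theta(n^3).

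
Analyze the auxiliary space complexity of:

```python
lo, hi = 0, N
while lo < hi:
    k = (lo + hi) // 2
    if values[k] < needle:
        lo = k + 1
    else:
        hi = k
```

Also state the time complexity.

Space complexity: O(1).
Only a constant amount of auxiliary storage is used; nothing grows with n.
Time complexity: O(log n).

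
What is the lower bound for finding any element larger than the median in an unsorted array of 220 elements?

To find an element larger than the median of 220 elements, we must see Omega(n) elements. Without seeing enough elements, an adversary can make any unseen element the median.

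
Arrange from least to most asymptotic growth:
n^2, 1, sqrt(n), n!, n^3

Ordered by growth rate: 1 < sqrt(n) < n^2 < n^3 < n!.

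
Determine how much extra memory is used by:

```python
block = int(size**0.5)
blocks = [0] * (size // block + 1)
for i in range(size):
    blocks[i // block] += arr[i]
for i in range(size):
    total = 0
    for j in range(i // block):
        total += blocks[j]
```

Space complexity: O(sqrt(n)).
Storage scales with sqrt(n).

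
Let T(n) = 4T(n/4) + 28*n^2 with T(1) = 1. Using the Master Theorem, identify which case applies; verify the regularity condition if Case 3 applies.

a=4, b=4, f(n)=28*n^2.
log_4(4) = 1 < 2.
f(n) = Omega(n^(1+epsilon)) for some epsilon > 0, so Case 3 is the candidate.
Regularity: a*f(n/b) = 4*28*(n/4)^2 = (4/16)*28*n^2 <= c*f(n) with c = 4/16 < 1. Satisfied.
Case 3: T(n) = Theta(n^2).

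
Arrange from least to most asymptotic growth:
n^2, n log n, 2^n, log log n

Ordered by growth rate: log log n < n log n < n^2 < 2^n.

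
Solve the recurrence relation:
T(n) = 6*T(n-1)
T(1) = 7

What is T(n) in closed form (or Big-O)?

Each step multiplies by 6. T(n) = T(1)*6^(n-1) = 7*6^(n-1).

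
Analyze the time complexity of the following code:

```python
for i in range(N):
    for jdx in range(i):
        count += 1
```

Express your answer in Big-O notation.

Time complexity: O(n^2).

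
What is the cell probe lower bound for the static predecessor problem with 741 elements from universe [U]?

The Patrascu-Thorup lower bound shows any data structure on n = 741 elements using O(n * polylog(n)) space requires Omega(log log U) query time. van Emde Boas trees achieve O(log log U) with O(U) space.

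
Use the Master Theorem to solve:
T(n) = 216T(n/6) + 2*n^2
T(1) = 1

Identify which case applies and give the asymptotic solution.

a=216, b=6, f(n)=2*n^2.
log_6(216) = 3 > 2.
Since f(n) = O(n^2) is polynomially smaller than n^3, Case 1 applies.
T(n) = Theta(n^3).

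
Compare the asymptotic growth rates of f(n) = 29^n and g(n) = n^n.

g(n) = n^n grows faster: n^n / 29^n = (n/29)^n -> infinity once n > 29.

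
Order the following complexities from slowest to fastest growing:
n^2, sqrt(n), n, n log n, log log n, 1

Ordered by growth rate: 1 < log log n < sqrt(n) < n < n log n < n^2.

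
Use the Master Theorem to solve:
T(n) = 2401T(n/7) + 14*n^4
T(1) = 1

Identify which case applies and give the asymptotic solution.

a=2401, b=7, f(n)=14*n^4.
log_7(2401) = 4, so n^(log_b(a)) = n^4.
f(n) = Theta(n^4), so Case 2 applies.
T(n) = Theta(n^4 log n).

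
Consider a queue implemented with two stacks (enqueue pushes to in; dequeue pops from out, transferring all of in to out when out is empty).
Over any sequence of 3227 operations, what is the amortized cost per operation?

Each element is pushed to in once, popped once, pushed to out once, and popped once: 4 unit operations over its lifetime. Over 3227 operations the total work is O(3227). Amortized O(1) per enqueue/dequeue.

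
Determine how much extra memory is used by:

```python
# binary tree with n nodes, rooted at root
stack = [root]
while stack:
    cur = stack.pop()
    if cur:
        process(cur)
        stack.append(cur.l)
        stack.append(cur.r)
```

Space complexity: O(n).
Auxiliary storage grows linearly with the input size n in the worst case.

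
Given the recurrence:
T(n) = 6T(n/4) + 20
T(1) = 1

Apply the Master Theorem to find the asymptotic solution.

a=6, b=4, f(n)=20. log_4(6) = 1.292. Case 1 of Master Theorem: T(n) = O(n^1.292).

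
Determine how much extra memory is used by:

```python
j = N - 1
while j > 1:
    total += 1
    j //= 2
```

Space complexity: O(1).
Only a constant amount of auxiliary storage is used; nothing grows with n.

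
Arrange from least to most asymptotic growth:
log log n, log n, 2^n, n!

Ordered by growth rate: log log n < log n < 2^n < n!.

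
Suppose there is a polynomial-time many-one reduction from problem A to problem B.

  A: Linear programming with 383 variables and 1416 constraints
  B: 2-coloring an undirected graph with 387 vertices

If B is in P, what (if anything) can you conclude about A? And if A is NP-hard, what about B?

A poly-time reduction A <=_p B means any A-instance can be transformed to a B-instance in poly time.
If B is in P: compose the reduction with B's poly-time algorithm to solve A in poly time, so A is in P.
If A is NP-hard: every NP problem reduces to A, which reduces to B; composing reductions, every NP problem reduces to B, so B is NP-hard.
(Here in fact A is P and B is P.)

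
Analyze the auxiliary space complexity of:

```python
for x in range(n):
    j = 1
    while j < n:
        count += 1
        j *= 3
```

Space complexity: O(1).
Only a constant amount of auxiliary storage is used; nothing grows with n.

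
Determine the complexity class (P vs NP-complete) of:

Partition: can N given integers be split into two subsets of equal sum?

This problem is NP-complete: Subset Sum reduces to it (one of Karp's 21 NP-complete problems).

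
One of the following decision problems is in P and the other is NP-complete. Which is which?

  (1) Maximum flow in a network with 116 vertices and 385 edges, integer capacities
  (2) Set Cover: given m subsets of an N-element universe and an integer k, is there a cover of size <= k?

(1) is P: Edmonds-Karp / push-relabel run in polynomial time.
(2) is NP-complete: one of Karp's 21 NP-complete problems (with k part of the input).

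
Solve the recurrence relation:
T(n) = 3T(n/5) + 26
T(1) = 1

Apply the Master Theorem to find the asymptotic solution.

a=3, b=5, f(n)=26. log_5(3) = 0.6826. Case 1 of Master Theorem: T(n) = O(n^0.6826).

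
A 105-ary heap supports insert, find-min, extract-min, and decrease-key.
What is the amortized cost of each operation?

The 105-ary heap has height O(log_105 n). Insert sifts up: O(log_105 n). Find-min reads the root: O(1). Extract-min sifts down comparing 105 children per level: O(105 * log_105 n). Decrease-key sifts up: O(log_105 n).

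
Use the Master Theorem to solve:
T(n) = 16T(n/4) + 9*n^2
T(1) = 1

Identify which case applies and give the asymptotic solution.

a=16, b=4, f(n)=9*n^2.
log_4(16) = 2, so n^(log_b(a)) = n^2.
f(n) = Theta(n^2), so Case 2 applies.
T(n) = Theta(n^2 log n).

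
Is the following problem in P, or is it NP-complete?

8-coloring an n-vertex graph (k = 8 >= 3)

This problem is NP-complete: graph k-coloring for k>=3 is NP-complete by reduction from 3-SAT.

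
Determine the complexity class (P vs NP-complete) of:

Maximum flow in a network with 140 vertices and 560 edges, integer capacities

This problem is in P: Edmonds-Karp / push-relabel run in polynomial time.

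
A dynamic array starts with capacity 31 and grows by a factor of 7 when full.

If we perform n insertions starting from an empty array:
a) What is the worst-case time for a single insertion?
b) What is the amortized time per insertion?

(a) Worst-case single insertion: O(n) -- when the array is full at capacity c, the resize copies all c elements, and c can be Theta(n).
(b) Resizes happen at sizes 31, 217, 1519, ... Total copy cost for n insertions: 31 + 217 + ... = O(n) (geometric series with ratio 1/7). Amortized cost per insertion: O(n)/n = O(1).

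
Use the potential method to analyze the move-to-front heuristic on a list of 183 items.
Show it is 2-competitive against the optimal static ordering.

Let Phi = number of inversions between the MTF list and the optimal static list (0 <= Phi <= C(183,2)). Accessing an element at MTF position k and optimal position j: the move-to-front destroys all k-1 inversions in front of it that are not in front in optimal (>= k-j of them) and creates at most j-1 new ones. Amortized cost <= k + (j-1) - (k-j) = 2j - 1 <= 2 * optimal cost.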